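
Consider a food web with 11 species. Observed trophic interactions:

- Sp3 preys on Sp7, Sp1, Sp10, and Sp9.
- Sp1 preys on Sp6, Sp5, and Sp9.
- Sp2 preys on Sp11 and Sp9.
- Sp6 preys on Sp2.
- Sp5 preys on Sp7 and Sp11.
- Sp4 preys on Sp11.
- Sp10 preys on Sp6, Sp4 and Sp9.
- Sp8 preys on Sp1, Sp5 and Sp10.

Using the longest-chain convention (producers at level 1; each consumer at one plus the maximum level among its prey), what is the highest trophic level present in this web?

5

Producers (level 1): Sp11, Sp7, Sp9.
Sp11 → Sp2 → Sp6 → Sp10 → Sp3 gives Sp3 level 5.
No species has a prey at level 5, so no species reaches level 6.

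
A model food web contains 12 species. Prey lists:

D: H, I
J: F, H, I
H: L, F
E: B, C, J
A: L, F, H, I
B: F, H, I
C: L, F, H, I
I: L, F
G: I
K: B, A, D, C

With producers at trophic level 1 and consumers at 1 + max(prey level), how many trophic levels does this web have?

4

Producers (level 1): L, F.
L → H → C → K gives K level 4.
No species has a prey at level 4, so no species reaches level 5.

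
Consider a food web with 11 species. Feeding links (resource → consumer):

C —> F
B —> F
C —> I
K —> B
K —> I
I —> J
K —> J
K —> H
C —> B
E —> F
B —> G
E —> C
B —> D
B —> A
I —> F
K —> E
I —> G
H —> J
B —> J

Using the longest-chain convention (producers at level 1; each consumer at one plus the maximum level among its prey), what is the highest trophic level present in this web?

Producers (level 1): K.
K → E → C → I → F gives F level 5.
No species has a prey at level 5, so no species reaches level 6.

5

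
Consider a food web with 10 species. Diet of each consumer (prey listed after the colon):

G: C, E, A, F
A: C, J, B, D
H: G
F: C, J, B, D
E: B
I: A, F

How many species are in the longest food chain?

4 species

One longest chain: B → E → G → H.
It has 4 species and 3 links.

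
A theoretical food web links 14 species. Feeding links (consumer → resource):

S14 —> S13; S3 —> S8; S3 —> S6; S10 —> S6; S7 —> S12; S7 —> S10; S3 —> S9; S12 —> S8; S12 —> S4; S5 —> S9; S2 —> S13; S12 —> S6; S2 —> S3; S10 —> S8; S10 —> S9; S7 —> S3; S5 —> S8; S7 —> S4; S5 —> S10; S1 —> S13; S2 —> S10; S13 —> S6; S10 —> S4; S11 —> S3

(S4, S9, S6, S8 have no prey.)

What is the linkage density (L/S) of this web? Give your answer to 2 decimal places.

There are L = 24 links among S = 14 species.
L/S = 24/14 = 1.7143 ≈ 1.71.

L/S = 1.71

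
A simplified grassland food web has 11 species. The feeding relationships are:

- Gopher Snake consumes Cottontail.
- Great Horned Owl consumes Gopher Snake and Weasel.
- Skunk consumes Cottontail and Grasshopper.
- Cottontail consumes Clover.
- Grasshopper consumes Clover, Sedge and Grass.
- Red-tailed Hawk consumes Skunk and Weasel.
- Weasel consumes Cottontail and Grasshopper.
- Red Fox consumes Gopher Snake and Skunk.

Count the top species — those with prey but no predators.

Top species (has prey, but nothing eats it): Red-tailed Hawk, Red Fox, Great Horned Owl.
Count: 3.

3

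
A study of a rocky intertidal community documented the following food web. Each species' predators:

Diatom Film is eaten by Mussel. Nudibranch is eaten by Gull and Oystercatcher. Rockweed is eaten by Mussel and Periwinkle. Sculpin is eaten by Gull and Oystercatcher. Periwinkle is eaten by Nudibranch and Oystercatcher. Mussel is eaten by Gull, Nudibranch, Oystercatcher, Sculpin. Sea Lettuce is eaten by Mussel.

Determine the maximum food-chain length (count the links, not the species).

3 links

One longest chain: Sea Lettuce → Mussel → Nudibranch → Oystercatcher.
It has 4 species and 3 links.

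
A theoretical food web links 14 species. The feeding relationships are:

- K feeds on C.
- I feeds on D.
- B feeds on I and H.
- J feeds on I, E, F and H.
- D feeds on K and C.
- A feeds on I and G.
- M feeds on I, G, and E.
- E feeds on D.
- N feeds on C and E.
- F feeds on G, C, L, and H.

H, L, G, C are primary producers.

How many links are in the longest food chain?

4 links

One longest chain: C → K → D → E → N.
It has 5 species and 4 links.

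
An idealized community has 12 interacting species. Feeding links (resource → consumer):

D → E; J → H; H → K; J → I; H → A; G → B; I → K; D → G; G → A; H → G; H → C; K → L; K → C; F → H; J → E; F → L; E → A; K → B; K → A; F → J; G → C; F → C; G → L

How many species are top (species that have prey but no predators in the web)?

Top species (has prey, but nothing eats it): B, L, A, C.
Count: 4.

4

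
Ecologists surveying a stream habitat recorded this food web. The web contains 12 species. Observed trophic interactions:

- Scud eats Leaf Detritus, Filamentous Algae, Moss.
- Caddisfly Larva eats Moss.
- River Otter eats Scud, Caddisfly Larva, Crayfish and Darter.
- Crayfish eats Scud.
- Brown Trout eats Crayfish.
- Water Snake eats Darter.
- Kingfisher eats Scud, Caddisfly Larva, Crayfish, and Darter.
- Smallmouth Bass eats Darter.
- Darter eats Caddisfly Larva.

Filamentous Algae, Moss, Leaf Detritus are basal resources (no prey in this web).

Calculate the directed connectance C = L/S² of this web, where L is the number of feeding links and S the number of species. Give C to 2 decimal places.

C = 0.12

The web has S = 12 species and L = 17 feeding links.
C = L / S² = 17 / 144 = 0.1181 ≈ 0.12.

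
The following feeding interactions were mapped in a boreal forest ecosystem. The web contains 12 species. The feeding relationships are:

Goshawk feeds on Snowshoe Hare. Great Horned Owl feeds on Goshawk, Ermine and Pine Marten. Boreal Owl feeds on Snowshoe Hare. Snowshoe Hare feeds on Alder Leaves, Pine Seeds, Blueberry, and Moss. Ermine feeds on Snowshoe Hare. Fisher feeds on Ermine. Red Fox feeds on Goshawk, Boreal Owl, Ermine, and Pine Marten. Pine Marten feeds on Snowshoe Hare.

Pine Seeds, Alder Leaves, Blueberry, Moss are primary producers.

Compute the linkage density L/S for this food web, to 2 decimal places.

L/S = 1.33

There are L = 16 links among S = 12 species.
L/S = 16/12 = 1.3333 ≈ 1.33.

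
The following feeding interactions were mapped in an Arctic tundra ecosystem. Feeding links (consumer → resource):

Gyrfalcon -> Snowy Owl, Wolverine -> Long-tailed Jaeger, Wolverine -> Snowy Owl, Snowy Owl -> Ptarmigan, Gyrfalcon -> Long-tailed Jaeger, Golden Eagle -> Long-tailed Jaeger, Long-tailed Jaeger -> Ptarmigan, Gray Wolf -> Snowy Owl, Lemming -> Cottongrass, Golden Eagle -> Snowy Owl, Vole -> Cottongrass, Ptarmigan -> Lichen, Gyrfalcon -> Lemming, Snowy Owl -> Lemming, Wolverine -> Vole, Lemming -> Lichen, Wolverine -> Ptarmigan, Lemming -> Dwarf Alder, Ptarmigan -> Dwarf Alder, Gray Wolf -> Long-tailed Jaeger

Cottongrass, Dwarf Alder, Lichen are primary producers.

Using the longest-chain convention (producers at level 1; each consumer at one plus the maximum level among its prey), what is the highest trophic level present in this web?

Producers (level 1): Cottongrass, Dwarf Alder, Lichen.
Dwarf Alder → Ptarmigan → Long-tailed Jaeger → Gray Wolf gives Gray Wolf level 4.
No species has a prey at level 4, so no species reaches level 5.

4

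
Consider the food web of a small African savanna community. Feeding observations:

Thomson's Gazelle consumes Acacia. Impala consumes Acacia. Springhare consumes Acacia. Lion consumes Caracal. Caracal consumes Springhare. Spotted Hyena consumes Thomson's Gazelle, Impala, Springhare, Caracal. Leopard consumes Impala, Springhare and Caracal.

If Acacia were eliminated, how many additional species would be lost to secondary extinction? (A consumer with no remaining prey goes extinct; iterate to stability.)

Remove Acacia.
Round 1: Thomson's Gazelle (all prey gone), Springhare (all prey gone), Impala (all prey gone) → extinct.
Round 2: Caracal (all prey gone) → extinct.
Round 3: Leopard (all prey gone), Lion (all prey gone), Spotted Hyena (all prey gone) → extinct.
No further losses. Total secondary extinctions: 7.

7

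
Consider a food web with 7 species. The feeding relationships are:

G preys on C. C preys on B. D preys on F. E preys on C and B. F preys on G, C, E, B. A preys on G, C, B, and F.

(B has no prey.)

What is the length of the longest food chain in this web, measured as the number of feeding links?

One longest chain: B → C → G → F → A.
It has 5 species and 4 links.

4 links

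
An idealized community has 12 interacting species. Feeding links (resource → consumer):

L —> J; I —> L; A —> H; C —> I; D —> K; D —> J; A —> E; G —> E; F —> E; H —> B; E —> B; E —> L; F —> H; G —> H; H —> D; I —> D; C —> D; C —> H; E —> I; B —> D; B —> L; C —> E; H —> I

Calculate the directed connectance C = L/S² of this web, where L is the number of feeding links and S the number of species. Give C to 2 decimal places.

The web has S = 12 species and L = 23 feeding links.
C = L / S² = 23 / 144 = 0.1597 ≈ 0.16.

C = 0.16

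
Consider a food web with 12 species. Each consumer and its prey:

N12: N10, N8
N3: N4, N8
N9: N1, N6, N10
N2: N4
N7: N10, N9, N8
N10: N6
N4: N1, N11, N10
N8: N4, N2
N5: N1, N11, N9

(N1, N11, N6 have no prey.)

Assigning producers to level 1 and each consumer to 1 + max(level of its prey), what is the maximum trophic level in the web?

6

Producers (level 1): N1, N11, N6.
N6 → N10 → N4 → N2 → N8 → N12 gives N12 level 6.
No species has a prey at level 6, so no species reaches level 7.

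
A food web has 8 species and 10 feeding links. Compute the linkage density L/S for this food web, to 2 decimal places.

L/S = 1.25

There are L = 10 links among S = 8 species.
L/S = 10/8 = 1.2500 ≈ 1.25.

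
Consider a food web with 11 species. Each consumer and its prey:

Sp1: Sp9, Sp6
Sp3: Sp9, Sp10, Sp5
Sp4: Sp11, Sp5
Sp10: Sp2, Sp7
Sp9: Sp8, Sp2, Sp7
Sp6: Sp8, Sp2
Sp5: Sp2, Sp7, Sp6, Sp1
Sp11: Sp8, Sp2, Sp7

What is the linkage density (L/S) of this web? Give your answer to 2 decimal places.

L/S = 1.91

There are L = 21 links among S = 11 species.
L/S = 21/11 = 1.9091 ≈ 1.91.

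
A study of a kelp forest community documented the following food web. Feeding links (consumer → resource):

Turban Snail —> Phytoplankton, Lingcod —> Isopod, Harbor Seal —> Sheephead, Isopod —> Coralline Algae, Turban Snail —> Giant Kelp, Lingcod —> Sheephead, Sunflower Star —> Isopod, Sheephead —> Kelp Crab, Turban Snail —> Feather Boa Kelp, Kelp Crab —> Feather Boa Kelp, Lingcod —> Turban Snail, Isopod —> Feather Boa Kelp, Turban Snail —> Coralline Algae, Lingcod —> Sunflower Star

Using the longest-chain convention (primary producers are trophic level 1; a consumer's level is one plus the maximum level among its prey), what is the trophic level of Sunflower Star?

Trophic level 3

Coralline Algae is a producer → level 1.
Isopod eats Coralline Algae (level 1); other prey at levels: Feather Boa Kelp 1 → level 2.
Sunflower Star eats Isopod → level 3.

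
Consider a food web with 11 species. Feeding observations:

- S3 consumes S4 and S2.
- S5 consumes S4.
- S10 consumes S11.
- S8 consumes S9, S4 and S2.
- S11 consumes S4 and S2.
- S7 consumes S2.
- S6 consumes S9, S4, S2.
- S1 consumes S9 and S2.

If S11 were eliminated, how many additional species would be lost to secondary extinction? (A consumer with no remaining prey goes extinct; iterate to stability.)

1

Remove S11.
Round 1: S10 (all prey gone) → extinct.
No further losses. Total secondary extinctions: 1.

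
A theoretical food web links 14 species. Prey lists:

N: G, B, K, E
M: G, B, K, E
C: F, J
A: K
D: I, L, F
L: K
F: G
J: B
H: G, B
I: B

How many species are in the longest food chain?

3 species

One longest chain: G → F → C.
It has 3 species and 2 links.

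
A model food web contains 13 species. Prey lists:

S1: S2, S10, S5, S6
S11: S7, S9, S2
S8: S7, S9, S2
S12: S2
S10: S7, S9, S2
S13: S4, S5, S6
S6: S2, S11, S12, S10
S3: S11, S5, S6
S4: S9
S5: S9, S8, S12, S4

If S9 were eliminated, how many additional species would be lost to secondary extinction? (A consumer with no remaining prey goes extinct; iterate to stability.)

1

Remove S9.
Round 1: S4 (all prey gone) → extinct.
No further losses. Total secondary extinctions: 1.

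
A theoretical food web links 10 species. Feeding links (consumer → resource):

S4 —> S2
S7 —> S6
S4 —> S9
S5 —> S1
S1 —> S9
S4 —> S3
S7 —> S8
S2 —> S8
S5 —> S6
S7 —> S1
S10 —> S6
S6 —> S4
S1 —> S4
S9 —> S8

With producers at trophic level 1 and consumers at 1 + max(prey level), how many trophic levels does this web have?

Producers (level 1): S3, S8.
S8 → S9 → S4 → S1 → S5 gives S5 level 5.
No species has a prey at level 5, so no species reaches level 6.

5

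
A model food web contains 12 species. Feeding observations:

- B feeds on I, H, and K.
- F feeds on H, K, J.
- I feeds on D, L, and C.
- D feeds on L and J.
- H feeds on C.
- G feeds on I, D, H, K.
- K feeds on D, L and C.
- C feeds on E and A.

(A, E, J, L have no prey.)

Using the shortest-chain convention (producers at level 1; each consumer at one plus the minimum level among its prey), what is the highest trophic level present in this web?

3

Producers (level 1): A, E, J, L.
Following each consumer down to its lowest-level prey: J → D → G (levels 1 through 3).
All prey of G (D 2, I 2, K 2, H 3) are at level 2 or above, so G is at level 1 + 2 = 3.
Every consumer has at least one prey at level 2 or below, so none exceeds level 3.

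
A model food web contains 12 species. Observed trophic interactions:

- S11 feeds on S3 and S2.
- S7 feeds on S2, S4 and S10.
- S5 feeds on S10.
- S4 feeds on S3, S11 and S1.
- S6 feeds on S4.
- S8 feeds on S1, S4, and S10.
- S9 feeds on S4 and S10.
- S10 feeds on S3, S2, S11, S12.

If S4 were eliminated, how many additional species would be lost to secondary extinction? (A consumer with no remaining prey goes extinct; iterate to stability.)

Remove S4.
Round 1: S6 (all prey gone) → extinct.
No further losses. Total secondary extinctions: 1.

1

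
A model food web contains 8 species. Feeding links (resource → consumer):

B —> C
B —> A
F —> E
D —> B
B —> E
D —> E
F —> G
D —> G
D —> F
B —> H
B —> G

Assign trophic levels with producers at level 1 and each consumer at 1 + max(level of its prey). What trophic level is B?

Trophic level 2

D is a producer → level 1.
B eats D → level 2.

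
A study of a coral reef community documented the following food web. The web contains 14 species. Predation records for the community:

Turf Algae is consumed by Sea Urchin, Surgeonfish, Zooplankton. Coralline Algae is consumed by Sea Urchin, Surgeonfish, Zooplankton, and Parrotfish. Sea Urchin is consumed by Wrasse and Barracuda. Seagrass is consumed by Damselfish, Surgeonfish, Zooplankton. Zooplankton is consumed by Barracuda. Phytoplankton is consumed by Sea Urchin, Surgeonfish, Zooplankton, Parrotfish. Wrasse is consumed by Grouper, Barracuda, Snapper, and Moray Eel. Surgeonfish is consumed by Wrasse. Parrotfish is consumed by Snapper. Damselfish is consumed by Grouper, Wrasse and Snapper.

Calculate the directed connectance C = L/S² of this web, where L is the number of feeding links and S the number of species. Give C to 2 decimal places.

The web has S = 14 species and L = 26 feeding links.
C = L / S² = 26 / 196 = 0.1327 ≈ 0.13.

C = 0.13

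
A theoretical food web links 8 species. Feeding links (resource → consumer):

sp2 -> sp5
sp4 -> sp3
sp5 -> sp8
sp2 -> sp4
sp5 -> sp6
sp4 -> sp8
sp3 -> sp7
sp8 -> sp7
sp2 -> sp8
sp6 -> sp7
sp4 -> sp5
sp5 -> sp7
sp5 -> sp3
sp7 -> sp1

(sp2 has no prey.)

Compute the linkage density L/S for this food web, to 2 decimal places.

L/S = 1.75

There are L = 14 links among S = 8 species.
L/S = 14/8 = 1.7500 ≈ 1.75.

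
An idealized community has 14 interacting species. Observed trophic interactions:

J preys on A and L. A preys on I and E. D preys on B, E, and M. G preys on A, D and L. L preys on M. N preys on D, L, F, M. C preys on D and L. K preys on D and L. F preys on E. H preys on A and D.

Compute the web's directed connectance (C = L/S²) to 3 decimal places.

C = 0.112

The web has S = 14 species and L = 22 feeding links.
C = L / S² = 22 / 196 = 0.1122 ≈ 0.112.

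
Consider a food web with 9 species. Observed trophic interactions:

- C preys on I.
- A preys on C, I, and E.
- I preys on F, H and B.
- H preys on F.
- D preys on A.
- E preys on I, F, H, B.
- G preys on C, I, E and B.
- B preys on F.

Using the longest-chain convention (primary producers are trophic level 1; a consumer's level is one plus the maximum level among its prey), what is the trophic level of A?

Trophic level 5

F is a producer → level 1.
H eats F → level 2.
I eats H (level 2); other prey at levels: F 1, B 2 → level 3.
E eats I (level 3); other prey at levels: F 1, H 2, B 2 → level 4.
A eats E (level 4); other prey at levels: I 3, C 4 → level 5.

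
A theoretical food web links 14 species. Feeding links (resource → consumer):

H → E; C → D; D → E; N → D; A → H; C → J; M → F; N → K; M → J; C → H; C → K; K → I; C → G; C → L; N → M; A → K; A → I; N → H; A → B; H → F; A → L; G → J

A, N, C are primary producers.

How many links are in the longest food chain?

2 links

One longest chain: A → K → I.
It has 3 species and 2 links.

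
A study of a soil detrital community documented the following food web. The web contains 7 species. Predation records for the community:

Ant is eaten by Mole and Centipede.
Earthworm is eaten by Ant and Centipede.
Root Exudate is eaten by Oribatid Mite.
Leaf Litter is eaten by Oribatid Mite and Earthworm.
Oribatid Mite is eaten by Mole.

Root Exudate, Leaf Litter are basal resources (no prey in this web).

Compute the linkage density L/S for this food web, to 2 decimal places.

L/S = 1.14

There are L = 8 links among S = 7 species.
L/S = 8/7 = 1.1429 ≈ 1.14.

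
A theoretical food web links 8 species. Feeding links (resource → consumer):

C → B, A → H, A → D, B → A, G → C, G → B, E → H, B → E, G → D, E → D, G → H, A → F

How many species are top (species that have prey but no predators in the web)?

Top species (has prey, but nothing eats it): D, H, F.
Count: 3.

3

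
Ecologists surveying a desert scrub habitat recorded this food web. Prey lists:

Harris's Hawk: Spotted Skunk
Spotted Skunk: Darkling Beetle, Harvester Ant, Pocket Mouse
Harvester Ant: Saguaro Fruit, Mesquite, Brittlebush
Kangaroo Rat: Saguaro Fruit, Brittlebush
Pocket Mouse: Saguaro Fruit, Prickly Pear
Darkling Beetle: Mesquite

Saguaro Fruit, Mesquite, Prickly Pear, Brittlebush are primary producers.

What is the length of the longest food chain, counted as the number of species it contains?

One longest chain: Mesquite → Darkling Beetle → Spotted Skunk → Harris's Hawk.
It has 4 species and 3 links.

4 species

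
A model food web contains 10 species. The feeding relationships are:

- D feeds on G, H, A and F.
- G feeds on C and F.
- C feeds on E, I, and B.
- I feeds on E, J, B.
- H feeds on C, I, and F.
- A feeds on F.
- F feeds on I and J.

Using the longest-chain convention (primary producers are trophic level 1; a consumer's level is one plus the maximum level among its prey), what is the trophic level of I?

Trophic level 2

E is a producer → level 1.
I eats E (level 1); other prey at levels: J 1, B 1 → level 2.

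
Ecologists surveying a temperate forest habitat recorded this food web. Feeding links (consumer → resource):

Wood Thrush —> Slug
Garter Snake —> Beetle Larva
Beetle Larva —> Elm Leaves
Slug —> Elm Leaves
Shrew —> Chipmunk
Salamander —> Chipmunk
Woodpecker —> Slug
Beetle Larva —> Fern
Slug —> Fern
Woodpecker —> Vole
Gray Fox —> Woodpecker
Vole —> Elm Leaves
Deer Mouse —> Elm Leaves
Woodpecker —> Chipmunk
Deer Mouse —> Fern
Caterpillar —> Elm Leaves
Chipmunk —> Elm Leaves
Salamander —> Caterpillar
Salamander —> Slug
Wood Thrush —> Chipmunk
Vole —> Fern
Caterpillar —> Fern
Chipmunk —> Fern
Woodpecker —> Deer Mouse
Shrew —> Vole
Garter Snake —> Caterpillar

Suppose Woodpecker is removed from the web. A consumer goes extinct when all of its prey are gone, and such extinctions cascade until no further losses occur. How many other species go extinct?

Remove Woodpecker.
Round 1: Gray Fox (all prey gone) → extinct.
No further losses. Total secondary extinctions: 1.

1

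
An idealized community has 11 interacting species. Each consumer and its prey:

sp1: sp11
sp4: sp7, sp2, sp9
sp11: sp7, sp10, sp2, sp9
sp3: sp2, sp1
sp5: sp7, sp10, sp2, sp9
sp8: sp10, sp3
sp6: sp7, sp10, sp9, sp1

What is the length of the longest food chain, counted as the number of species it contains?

One longest chain: sp7 → sp11 → sp1 → sp3 → sp8.
It has 5 species and 4 links.

5 species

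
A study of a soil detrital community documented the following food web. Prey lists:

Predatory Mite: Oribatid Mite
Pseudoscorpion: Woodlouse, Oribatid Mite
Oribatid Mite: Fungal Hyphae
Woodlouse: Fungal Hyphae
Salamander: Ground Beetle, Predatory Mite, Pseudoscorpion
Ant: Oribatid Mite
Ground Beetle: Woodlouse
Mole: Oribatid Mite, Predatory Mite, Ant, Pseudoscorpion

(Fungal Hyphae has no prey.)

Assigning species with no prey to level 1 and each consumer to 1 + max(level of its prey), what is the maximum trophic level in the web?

4

Basal resources (level 1): Fungal Hyphae.
Fungal Hyphae → Oribatid Mite → Predatory Mite → Mole gives Mole level 4.
No species has a prey at level 4, so no species reaches level 5.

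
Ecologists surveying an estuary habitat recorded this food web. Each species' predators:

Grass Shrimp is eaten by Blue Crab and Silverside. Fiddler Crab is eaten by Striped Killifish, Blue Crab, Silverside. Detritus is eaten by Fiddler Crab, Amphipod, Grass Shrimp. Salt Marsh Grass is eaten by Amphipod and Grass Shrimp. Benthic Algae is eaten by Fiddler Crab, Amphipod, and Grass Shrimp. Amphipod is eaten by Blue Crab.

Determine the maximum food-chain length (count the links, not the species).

One longest chain: Detritus → Fiddler Crab → Striped Killifish.
It has 3 species and 2 links.

2 links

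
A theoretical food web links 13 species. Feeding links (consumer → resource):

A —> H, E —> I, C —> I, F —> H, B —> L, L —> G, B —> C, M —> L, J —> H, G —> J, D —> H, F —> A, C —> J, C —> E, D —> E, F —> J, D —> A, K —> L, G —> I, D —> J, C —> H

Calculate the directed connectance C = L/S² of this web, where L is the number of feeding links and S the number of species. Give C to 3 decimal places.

C = 0.124

The web has S = 13 species and L = 21 feeding links.
C = L / S² = 21 / 169 = 0.1243 ≈ 0.124.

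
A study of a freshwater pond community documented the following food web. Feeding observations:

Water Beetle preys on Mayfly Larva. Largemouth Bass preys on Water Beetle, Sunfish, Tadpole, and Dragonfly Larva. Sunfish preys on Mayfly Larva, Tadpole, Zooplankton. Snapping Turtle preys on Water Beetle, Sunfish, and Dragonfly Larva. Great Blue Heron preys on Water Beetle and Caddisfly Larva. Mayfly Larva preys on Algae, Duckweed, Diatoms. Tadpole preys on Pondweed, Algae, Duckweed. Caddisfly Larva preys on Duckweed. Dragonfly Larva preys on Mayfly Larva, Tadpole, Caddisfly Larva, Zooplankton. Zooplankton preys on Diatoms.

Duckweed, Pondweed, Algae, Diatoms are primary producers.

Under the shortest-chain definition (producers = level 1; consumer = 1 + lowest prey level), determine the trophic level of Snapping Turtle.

Duckweed is a producer → level 1.
Mayfly Larva eats Duckweed → level 2.
Dragonfly Larva eats Mayfly Larva → level 3.
Snapping Turtle eats Dragonfly Larva → level 4.
No prey of Snapping Turtle is below level 3, so 4 is the minimum.

Trophic level 4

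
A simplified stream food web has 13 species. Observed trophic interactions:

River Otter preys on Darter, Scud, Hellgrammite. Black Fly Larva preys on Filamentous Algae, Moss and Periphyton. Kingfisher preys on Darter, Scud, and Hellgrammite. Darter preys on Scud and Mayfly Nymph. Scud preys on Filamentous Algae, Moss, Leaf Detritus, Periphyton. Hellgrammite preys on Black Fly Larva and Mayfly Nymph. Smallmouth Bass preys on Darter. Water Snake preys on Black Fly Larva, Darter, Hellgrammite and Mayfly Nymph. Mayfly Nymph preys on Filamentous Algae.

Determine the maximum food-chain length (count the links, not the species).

One longest chain: Filamentous Algae → Scud → Darter → Smallmouth Bass.
It has 4 species and 3 links.

3 links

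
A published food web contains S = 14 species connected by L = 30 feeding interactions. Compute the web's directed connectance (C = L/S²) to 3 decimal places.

The web has S = 14 species and L = 30 feeding links.
C = L / S² = 30 / 196 = 0.1531 ≈ 0.153.

C = 0.153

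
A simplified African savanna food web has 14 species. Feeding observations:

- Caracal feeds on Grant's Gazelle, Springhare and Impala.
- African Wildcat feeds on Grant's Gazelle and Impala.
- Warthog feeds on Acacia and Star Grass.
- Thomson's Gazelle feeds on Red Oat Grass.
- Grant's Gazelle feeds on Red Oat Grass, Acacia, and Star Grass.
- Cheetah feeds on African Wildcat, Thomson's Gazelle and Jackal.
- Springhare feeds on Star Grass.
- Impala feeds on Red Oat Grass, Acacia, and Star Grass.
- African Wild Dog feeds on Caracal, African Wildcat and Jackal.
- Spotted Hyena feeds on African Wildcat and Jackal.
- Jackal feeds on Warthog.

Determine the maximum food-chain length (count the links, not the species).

3 links

One longest chain: Star Grass → Springhare → Caracal → African Wild Dog.
It has 4 species and 3 links.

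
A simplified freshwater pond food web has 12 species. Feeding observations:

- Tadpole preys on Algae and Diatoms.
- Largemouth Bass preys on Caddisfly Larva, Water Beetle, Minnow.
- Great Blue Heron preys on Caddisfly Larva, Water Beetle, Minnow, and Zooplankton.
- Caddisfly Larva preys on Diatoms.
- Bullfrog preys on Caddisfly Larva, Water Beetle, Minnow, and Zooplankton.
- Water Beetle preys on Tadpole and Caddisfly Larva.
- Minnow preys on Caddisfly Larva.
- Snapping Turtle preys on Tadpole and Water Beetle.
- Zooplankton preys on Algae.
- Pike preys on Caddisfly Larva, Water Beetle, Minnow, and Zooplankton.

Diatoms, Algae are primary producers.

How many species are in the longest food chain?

One longest chain: Diatoms → Tadpole → Water Beetle → Great Blue Heron.
It has 4 species and 3 links.

4 species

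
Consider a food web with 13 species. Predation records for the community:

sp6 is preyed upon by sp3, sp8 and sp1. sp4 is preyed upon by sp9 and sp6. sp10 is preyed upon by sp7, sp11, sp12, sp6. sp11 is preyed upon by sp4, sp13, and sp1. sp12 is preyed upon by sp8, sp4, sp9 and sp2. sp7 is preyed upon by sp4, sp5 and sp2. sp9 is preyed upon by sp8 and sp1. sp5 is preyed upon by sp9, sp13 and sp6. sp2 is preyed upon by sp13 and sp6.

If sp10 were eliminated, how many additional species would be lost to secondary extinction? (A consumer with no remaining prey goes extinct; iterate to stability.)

12

Remove sp10.
Round 1: sp7 (all prey gone), sp12 (all prey gone), sp11 (all prey gone) → extinct.
Round 2: sp5 (all prey gone), sp4 (all prey gone), sp2 (all prey gone) → extinct.
Round 3: sp13 (all prey gone), sp6 (all prey gone), sp9 (all prey gone) → extinct.
Round 4: sp1 (all prey gone), sp8 (all prey gone), sp3 (all prey gone) → extinct.
No further losses. Total secondary extinctions: 12.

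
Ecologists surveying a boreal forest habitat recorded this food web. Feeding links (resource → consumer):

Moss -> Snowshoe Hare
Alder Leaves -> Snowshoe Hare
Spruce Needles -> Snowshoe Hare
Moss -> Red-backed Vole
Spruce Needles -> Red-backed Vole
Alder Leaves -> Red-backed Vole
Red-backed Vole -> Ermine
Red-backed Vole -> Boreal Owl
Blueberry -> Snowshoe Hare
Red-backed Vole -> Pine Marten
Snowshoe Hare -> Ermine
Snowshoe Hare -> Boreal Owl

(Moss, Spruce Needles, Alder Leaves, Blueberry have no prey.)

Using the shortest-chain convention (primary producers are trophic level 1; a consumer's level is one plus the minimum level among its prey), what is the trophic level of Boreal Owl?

Trophic level 3

Moss is a producer → level 1.
Red-backed Vole eats Moss → level 2.
Boreal Owl eats Red-backed Vole → level 3.
No prey of Boreal Owl is below level 2, so 3 is the minimum.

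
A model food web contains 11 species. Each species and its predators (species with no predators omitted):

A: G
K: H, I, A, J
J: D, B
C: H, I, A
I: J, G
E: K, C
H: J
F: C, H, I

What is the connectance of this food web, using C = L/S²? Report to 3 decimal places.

The web has S = 11 species and L = 18 feeding links.
C = L / S² = 18 / 121 = 0.1488 ≈ 0.149.

C = 0.149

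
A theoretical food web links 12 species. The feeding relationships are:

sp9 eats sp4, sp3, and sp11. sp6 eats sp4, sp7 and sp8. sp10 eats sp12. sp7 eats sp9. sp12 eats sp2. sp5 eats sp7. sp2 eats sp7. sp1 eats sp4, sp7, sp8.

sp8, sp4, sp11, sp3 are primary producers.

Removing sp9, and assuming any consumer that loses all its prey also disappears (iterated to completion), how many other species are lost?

Remove sp9.
Round 1: sp7 (all prey gone) → extinct.
Round 2: sp5 (all prey gone), sp2 (all prey gone) → extinct.
Round 3: sp12 (all prey gone) → extinct.
Round 4: sp10 (all prey gone) → extinct.
No further losses. Total secondary extinctions: 5.

5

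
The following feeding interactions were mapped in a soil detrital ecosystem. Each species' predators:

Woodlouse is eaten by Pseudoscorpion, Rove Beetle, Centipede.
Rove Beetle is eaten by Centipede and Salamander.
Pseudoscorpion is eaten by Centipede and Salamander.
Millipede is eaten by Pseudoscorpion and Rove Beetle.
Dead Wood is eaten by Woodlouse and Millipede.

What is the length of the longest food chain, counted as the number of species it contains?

4 species

One longest chain: Dead Wood → Millipede → Pseudoscorpion → Salamander.
It has 4 species and 3 links.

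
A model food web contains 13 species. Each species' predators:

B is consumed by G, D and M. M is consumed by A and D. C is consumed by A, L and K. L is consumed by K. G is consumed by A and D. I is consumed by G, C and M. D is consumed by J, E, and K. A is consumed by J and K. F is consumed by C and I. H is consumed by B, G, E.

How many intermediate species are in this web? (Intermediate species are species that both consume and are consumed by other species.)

Intermediate species (has both prey and predators): I, B, G, C, M, A, L, D.
Count: 8.

8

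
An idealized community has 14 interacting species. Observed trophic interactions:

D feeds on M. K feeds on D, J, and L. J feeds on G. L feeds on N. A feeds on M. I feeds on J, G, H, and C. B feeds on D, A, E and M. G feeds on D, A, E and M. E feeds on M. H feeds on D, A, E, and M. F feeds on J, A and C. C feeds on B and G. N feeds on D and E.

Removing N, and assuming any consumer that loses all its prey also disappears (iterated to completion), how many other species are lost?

Remove N.
Round 1: L (all prey gone) → extinct.
No further losses. Total secondary extinctions: 1.

1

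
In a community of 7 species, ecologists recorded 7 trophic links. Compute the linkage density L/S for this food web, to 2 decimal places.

L/S = 1.00

There are L = 7 links among S = 7 species.
L/S = 7/7 = 1.0000 ≈ 1.00.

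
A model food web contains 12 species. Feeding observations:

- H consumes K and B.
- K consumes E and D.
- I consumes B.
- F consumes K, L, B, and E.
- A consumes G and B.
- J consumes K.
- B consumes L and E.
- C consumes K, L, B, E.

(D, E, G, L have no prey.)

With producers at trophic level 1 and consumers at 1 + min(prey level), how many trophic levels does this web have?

3

Producers (level 1): D, E, G, L.
Following each consumer down to its lowest-level prey: D → K → J (levels 1 through 3).
All prey of J (K 2) are at level 2 or above, so J is at level 1 + 2 = 3.
Every consumer has at least one prey at level 2 or below, so none exceeds level 3.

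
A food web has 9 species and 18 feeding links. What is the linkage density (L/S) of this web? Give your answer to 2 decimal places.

There are L = 18 links among S = 9 species.
L/S = 18/9 = 2.0000 ≈ 2.00.

L/S = 2.00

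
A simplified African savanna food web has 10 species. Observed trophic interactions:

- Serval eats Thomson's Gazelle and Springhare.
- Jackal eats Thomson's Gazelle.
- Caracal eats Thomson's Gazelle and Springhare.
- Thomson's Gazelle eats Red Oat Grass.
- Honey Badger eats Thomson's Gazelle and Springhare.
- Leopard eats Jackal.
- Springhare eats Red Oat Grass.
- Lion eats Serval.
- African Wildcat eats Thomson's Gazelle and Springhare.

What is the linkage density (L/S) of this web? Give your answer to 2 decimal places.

L/S = 1.30

There are L = 13 links among S = 10 species.
L/S = 13/10 = 1.3000 ≈ 1.30.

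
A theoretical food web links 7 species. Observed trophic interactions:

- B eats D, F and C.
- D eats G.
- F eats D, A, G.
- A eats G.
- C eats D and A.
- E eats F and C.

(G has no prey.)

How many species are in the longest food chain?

One longest chain: G → D → C → B.
It has 4 species and 3 links.

4 species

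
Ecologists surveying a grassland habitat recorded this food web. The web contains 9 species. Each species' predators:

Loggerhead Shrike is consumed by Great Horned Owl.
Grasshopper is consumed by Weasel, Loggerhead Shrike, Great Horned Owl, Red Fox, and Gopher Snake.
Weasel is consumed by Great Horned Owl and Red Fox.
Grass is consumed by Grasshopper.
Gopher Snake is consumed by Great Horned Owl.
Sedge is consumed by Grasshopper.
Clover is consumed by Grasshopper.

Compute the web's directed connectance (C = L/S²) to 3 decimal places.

The web has S = 9 species and L = 12 feeding links.
C = L / S² = 12 / 81 = 0.1481 ≈ 0.148.

C = 0.148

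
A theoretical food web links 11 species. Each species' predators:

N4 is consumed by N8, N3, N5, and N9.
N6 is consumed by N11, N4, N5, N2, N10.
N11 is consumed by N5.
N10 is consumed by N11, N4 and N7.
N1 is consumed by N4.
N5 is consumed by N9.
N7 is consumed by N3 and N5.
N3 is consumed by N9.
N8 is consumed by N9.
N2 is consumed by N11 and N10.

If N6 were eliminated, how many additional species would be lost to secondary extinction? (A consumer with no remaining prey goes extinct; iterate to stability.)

Remove N6.
Round 1: N2 (all prey gone) → extinct.
Round 2: N10 (all prey gone) → extinct.
Round 3: N11 (all prey gone), N7 (all prey gone) → extinct.
No further losses. Total secondary extinctions: 4.

4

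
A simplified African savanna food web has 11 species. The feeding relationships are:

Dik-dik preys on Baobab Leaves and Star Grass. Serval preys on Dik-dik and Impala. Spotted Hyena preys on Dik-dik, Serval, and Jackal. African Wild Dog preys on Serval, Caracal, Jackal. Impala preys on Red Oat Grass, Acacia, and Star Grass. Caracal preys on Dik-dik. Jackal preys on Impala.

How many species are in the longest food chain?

One longest chain: Acacia → Impala → Serval → Spotted Hyena.
It has 4 species and 3 links.

4 species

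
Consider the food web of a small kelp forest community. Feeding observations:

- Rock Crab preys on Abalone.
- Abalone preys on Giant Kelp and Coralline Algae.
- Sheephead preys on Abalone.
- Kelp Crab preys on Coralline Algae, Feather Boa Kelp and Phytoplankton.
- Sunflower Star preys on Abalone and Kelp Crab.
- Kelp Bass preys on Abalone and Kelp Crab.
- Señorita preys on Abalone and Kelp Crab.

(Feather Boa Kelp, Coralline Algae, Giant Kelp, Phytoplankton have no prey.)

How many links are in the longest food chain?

One longest chain: Coralline Algae → Abalone → Rock Crab.
It has 3 species and 2 links.

2 links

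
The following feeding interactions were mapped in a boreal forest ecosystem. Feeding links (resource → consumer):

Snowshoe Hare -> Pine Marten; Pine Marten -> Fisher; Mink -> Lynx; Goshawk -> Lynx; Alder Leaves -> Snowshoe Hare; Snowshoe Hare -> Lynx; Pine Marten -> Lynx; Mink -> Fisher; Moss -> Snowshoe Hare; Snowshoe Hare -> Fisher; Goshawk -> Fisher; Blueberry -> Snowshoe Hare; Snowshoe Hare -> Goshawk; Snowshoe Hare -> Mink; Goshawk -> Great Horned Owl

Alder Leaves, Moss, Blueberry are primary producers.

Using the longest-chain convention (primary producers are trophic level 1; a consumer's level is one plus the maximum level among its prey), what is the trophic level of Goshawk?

Trophic level 3

Alder Leaves is a producer → level 1.
Snowshoe Hare eats Alder Leaves (level 1); other prey at levels: Moss 1, Blueberry 1 → level 2.
Goshawk eats Snowshoe Hare → level 3.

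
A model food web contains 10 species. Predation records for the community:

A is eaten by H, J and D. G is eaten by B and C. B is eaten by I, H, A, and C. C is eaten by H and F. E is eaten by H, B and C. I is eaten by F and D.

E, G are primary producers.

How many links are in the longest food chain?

3 links

One longest chain: E → B → A → J.
It has 4 species and 3 links.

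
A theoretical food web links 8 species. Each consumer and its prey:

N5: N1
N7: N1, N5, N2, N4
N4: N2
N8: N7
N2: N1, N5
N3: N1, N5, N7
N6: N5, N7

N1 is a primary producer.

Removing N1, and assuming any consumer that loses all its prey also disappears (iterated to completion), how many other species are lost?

Remove N1.
Round 1: N5 (all prey gone) → extinct.
Round 2: N2 (all prey gone) → extinct.
Round 3: N4 (all prey gone) → extinct.
Round 4: N7 (all prey gone) → extinct.
Round 5: N8 (all prey gone), N6 (all prey gone), N3 (all prey gone) → extinct.
No further losses. Total secondary extinctions: 7.

7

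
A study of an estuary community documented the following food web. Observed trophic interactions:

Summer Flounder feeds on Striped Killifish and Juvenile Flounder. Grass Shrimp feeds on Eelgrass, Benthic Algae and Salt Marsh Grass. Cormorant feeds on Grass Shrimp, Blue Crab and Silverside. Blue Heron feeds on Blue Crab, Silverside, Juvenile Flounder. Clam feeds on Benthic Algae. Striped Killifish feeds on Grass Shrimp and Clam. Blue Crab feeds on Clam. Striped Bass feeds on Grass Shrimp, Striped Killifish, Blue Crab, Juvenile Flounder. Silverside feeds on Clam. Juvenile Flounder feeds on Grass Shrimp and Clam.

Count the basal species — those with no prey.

3

Basal species (no prey listed): Salt Marsh Grass, Eelgrass, Benthic Algae.
Count: 3.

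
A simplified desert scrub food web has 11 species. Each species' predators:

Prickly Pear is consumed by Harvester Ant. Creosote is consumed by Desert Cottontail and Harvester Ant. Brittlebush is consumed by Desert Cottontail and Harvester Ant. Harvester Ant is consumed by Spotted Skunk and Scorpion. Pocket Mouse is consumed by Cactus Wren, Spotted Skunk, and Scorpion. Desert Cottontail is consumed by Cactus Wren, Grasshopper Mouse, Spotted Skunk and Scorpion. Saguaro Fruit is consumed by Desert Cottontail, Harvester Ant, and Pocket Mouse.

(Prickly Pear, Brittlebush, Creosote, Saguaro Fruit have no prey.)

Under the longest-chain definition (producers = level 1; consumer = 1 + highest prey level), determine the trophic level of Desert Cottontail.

Trophic level 2

Brittlebush is a producer → level 1.
Desert Cottontail eats Brittlebush (level 1); other prey at levels: Creosote 1, Saguaro Fruit 1 → level 2.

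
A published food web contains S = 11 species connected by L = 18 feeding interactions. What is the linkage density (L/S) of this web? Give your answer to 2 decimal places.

L/S = 1.64

There are L = 18 links among S = 11 species.
L/S = 18/11 = 1.6364 ≈ 1.64.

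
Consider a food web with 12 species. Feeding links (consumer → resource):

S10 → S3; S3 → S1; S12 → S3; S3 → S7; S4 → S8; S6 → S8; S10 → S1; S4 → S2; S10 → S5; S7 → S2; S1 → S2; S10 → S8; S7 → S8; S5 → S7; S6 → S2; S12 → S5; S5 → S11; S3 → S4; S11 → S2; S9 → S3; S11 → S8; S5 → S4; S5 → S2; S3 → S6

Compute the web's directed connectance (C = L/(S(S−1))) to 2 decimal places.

C = 0.18

The web has S = 12 species and L = 24 feeding links.
C = L / (S(S−1)) = 24 / 132 = 0.1818 ≈ 0.18.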